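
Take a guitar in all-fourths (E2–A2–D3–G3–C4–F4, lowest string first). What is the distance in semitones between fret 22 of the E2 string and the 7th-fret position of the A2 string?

E2 at fret 22 → D4 (MIDI 62); A2 at fret 7 → E3 (MIDI 52).
62 − 52 = 10, so the two pitches are 10 semitones apart, with D4 the higher.

10 semitones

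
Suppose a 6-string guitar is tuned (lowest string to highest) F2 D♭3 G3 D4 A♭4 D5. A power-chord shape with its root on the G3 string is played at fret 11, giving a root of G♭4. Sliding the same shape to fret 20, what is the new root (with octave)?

E♭5

Moving from fret 11 to fret 20 shifts the root by 9 semitones.
G♭4 up 9 semitones is E♭5.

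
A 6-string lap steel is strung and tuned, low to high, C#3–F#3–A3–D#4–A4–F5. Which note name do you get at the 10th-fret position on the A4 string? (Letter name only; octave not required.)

G

A4 is MIDI 69. Adding 10 gives 79; 79 mod 12 = 7, i.e. G.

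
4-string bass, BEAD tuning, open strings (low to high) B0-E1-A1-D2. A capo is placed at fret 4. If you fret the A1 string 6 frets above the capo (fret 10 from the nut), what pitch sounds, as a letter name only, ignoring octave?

G

The capo raises the open A1 by 4 semitones to C#2; fretting 6 more gives A1 + 4 + 6 = A1 + 10 semitones, landing on G.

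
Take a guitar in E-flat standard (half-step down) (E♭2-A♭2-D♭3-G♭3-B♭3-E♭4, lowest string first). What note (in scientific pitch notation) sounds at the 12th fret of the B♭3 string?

B♭4

The open B♭3 string plus 12 semitones: Bb–B–C–Db–…–Ab–A–Bb.
The walk passes from B into C once, so the octave number goes from 3 to 4.
(Equivalently spelled A♯4.)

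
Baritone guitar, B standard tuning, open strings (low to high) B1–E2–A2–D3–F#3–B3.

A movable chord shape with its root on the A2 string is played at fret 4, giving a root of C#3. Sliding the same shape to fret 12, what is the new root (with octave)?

Moving from fret 4 to fret 12 shifts the root by 8 semitones.
C#3 up 8 semitones is A3.

A3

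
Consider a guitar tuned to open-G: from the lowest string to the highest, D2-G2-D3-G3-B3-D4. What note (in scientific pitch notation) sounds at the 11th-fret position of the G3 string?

The open G3 string plus 11 semitones: G–G#–A–A#–…–E–F–F#.
The walk passes from B into C once, so the octave number goes from 3 to 4.
(Equivalently spelled G♭4.)

F♯4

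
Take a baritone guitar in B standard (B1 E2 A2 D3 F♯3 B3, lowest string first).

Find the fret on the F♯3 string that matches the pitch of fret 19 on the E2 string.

E2 at fret 19 is E2 + 19 semitones = B3.
The open F♯3 string is 14 semitones above the open E2, so the same pitch on the F♯3 string lies at fret 19 − 14 = 5.

5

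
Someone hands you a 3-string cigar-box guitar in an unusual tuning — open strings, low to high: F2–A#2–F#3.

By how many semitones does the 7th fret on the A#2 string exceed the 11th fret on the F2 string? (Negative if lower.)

A#2 at fret 7 → F3 (MIDI 53); F2 at fret 11 → E3 (MIDI 52).
53 − 52 = 1, so the two pitches are 1 semitone apart.

1 semitone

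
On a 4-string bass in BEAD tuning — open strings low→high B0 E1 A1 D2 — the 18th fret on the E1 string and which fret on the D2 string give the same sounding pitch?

E1 at fret 18 is E1 + 18 semitones = A#2.
The open D2 string is 10 semitones above the open E1, so the same pitch on the D2 string lies at fret 18 − 10 = 8.

8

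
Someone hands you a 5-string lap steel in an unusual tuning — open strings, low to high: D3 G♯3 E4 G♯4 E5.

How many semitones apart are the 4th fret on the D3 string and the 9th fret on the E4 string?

19 semitones

D3 at fret 4 → F♯3 (MIDI 54); E4 at fret 9 → C♯5 (MIDI 73).
54 − 73 = -19, so the two pitches are 19 semitones apart, with C♯5 the higher.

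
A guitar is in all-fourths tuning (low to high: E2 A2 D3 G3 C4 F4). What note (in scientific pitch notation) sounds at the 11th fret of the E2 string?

D♯3

Each fret is one semitone, so E2 + 11 = D♯3.
(Equivalently spelled E♭3.)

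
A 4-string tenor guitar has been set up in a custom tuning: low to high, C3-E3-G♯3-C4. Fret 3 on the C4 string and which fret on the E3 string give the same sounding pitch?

11

C4 at fret 3 is C4 + 3 semitones = D♯4.
The open E3 string is 8 semitones below the open C4, so the same pitch on the E3 string lies at fret 3 + 8 = 11.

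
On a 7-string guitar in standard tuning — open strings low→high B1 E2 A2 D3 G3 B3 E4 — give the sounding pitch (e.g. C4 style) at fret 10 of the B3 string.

B3 is MIDI 59. Adding 10 gives 69, which is A4.

A4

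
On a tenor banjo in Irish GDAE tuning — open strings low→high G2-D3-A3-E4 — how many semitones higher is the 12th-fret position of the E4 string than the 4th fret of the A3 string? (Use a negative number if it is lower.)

15 semitones

E4 at fret 12 → E5 (MIDI 76); A3 at fret 4 → C#4 (MIDI 61).
76 − 61 = 15, so the two pitches are 15 semitones apart.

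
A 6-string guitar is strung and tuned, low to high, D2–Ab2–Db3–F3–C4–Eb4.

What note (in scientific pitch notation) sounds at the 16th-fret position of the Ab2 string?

The open Ab2 string plus 16 semitones: Ab–A–Bb–B–…–Bb–B–C.
The walk passes from B into C 2 times, so the octave number goes from 2 to 4.

C4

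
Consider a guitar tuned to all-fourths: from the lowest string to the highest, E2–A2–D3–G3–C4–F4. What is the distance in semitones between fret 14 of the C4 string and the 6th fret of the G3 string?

C4 at fret 14 → D5 (MIDI 74); G3 at fret 6 → C#4 (MIDI 61).
74 − 61 = 13, so the two pitches are 13 semitones apart, with D5 the higher.

13 semitones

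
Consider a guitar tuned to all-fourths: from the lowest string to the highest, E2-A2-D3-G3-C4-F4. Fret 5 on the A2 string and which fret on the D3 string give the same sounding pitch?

A2 at fret 5 is A2 + 5 semitones = D3.
The open D3 string is 5 semitones above the open A2, so the same pitch on the D3 string lies at fret 5 − 5 = 0.

0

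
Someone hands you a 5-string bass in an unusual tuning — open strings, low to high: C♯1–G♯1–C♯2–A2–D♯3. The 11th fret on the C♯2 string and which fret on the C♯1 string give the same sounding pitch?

Fret 11 on C♯2 is MIDI 37 + 11 = 48 (C3). On the C♯1 string (open MIDI 25), that pitch is 48 − 25 = fret 23.

23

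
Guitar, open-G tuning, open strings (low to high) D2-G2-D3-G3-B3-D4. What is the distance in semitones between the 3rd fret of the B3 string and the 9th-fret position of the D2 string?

15 semitones

B3 at fret 3 → D4 (MIDI 62); D2 at fret 9 → B2 (MIDI 47).
62 − 47 = 15, so the two pitches are 15 semitones apart, with D4 the higher.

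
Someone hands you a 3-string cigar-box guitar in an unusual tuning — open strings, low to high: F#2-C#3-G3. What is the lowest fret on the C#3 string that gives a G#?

7

From C#3, count semitones up the chromatic scale until reaching G#: C#–D–D#–E–F–F#–G–G# — 7 steps.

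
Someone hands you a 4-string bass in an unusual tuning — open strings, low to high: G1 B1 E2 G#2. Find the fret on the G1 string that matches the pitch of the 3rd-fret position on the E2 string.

E2 at fret 3 is E2 + 3 semitones = G2.
The open G1 string is 9 semitones below the open E2, so the same pitch on the G1 string lies at fret 3 + 9 = 12.

12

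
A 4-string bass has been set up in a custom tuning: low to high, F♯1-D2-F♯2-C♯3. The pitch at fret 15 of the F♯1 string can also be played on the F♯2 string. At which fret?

Fret 15 on F♯1 is MIDI 30 + 15 = 45 (A2). On the F♯2 string (open MIDI 42), that pitch is 45 − 42 = fret 3.

3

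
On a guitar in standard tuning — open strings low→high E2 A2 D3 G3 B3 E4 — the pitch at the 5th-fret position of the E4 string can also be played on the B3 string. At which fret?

Fret 5 on E4 is MIDI 64 + 5 = 69 (A4). On the B3 string (open MIDI 59), that pitch is 69 − 59 = fret 10.

10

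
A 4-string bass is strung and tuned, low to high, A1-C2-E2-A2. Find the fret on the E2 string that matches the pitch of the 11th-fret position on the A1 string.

4

Fret 11 on A1 is MIDI 33 + 11 = 44 (G♯2). On the E2 string (open MIDI 40), that pitch is 44 − 40 = fret 4.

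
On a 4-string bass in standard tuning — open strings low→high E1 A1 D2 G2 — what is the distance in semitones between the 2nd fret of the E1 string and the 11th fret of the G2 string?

E1 at fret 2 → F#1 (MIDI 30); G2 at fret 11 → F#3 (MIDI 54).
30 − 54 = -24, so the two pitches are 24 semitones apart, with F#3 the higher.

24 semitones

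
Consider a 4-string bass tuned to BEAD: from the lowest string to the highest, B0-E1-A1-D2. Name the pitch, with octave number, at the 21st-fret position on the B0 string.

Each fret is one semitone, so B0 + 21 = G♯2.
(Equivalently spelled A♭2.)

G♯2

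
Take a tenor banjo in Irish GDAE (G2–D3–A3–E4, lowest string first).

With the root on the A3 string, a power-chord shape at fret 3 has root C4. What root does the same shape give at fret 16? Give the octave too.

Moving from fret 3 to fret 16 shifts the root by 13 semitones.
C4 up 13 semitones is C#5.

C#5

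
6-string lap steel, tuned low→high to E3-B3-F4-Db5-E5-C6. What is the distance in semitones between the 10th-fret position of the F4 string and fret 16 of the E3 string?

F4 at fret 10 → Eb5 (MIDI 75); E3 at fret 16 → Ab4 (MIDI 68).
75 − 68 = 7, so the two pitches are 7 semitones apart, with Eb5 the higher.

7 semitones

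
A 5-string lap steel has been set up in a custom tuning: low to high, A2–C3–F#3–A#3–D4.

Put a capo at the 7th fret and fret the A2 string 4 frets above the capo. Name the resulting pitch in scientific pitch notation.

The capo raises the open A2 by 7 semitones to E3; fretting 4 more gives A2 + 7 + 4 = A2 + 11 semitones = G#3.
(Also written Ab.)

G#3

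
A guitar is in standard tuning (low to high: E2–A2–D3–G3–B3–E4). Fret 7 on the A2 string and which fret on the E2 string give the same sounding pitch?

12

Fret 7 on A2 is MIDI 45 + 7 = 52 (E3). On the E2 string (open MIDI 40), that pitch is 52 − 40 = fret 12.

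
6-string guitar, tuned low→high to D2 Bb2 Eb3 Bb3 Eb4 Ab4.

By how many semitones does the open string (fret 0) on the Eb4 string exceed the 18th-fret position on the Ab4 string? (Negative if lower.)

-23 semitones

Eb4 at fret 0 → Eb4 (MIDI 63); Ab4 at fret 18 → D6 (MIDI 86).
63 − 86 = -23, so the two pitches are 23 semitones apart.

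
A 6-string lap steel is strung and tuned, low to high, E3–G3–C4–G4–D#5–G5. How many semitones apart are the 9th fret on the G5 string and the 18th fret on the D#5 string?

5 semitones

G5 at fret 9 → E6 (MIDI 88); D#5 at fret 18 → A6 (MIDI 93).
88 − 93 = -5, so the two pitches are 5 semitones apart, with A6 the higher.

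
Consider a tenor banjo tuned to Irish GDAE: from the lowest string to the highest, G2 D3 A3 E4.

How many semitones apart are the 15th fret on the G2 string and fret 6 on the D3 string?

G2 at fret 15 → A♯3 (MIDI 58); D3 at fret 6 → G♯3 (MIDI 56).
58 − 56 = 2, so the two pitches are 2 semitones apart, with A♯3 the higher.

2 semitones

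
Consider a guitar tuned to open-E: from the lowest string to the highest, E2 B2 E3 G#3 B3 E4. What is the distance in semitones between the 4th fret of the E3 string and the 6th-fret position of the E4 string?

E3 at fret 4 → G#3 (MIDI 56); E4 at fret 6 → A#4 (MIDI 70).
56 − 70 = -14, so the two pitches are 14 semitones apart, with A#4 the higher.

14 semitones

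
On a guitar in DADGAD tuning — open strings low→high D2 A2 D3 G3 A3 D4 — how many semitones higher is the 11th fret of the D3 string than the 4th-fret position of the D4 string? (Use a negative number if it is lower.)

-5 semitones

D3 at fret 11 → C♯4 (MIDI 61); D4 at fret 4 → F♯4 (MIDI 66).
61 − 66 = -5, so the two pitches are 5 semitones apart.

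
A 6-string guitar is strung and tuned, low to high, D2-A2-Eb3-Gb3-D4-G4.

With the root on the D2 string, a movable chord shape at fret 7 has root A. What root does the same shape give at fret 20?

Bb

Moving from fret 7 to fret 20 shifts the root by 13 semitones.
A up 13 semitones is Bb.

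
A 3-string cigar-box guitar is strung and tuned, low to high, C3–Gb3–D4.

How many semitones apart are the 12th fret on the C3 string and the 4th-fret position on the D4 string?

6 semitones

C3 at fret 12 → C4 (MIDI 60); D4 at fret 4 → Gb4 (MIDI 66).
60 − 66 = -6, so the two pitches are 6 semitones apart, with Gb4 the higher.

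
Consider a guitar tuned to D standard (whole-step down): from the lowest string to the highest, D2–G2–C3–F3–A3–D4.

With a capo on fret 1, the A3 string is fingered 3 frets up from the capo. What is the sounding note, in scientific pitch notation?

C#4

The capo raises the open A3 by 1 semitone to A#3; fretting 3 more gives A3 + 1 + 3 = A3 + 4 semitones = C#4.
(Also written Db.)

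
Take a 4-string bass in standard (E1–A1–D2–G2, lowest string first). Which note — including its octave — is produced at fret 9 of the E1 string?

The open E1 string plus 9 semitones: E–F–F#–G–G#–A–A#–B–C–C#.
The walk passes from B into C once, so the octave number goes from 1 to 2.
(Equivalently spelled Db2.)

C#2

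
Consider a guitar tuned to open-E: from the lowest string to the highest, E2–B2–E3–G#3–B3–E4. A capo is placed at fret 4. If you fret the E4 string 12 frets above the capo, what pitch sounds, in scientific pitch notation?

G#5

The capo raises the open E4 by 4 semitones to G#4; fretting 12 more gives E4 + 4 + 12 = E4 + 16 semitones = G#5.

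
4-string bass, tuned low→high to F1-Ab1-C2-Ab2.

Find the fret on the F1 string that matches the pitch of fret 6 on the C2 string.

C2 at fret 6 is C2 + 6 semitones = Gb2.
The open F1 string is 7 semitones below the open C2, so the same pitch on the F1 string lies at fret 6 + 7 = 13.

13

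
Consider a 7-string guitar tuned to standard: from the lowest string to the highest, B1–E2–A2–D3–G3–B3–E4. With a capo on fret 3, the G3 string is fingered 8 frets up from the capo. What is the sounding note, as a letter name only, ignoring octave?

F#

The capo raises the open G3 by 3 semitones to A#3; fretting 8 more gives G3 + 3 + 8 = G3 + 11 semitones, landing on F#.
(Also written Gb.)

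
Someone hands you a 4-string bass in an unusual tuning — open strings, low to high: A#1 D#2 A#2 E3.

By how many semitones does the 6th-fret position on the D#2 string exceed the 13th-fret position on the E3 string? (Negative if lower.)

-20 semitones

D#2 at fret 6 → A2 (MIDI 45); E3 at fret 13 → F4 (MIDI 65).
45 − 65 = -20, so the two pitches are 20 semitones apart.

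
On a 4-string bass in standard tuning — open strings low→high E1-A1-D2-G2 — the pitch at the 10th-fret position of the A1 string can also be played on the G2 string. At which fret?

A1 at fret 10 is A1 + 10 semitones = G2.
The open G2 string is 10 semitones above the open A1, so the same pitch on the G2 string lies at fret 10 − 10 = 0.

0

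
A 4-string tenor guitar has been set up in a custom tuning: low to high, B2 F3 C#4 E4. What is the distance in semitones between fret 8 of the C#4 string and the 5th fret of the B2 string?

17 semitones

C#4 at fret 8 → A4 (MIDI 69); B2 at fret 5 → E3 (MIDI 52).
69 − 52 = 17, so the two pitches are 17 semitones apart, with A4 the higher.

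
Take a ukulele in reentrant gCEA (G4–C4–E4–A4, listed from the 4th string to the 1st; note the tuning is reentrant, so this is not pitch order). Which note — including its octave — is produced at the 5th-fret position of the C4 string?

F4

The open C4 string plus 5 semitones: C–C#–D–D#–E–F.
No B→C boundary is crossed, so the octave stays at 4.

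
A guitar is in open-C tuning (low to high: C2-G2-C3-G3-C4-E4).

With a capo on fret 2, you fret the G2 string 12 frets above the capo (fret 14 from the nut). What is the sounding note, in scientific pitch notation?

The capo raises the open G2 by 2 semitones to A2; fretting 12 more gives G2 + 2 + 12 = G2 + 14 semitones = A3.

A3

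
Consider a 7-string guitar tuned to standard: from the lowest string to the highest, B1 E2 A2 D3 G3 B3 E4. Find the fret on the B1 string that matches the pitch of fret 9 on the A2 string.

19

A2 at fret 9 is A2 + 9 semitones = F♯3.
The open B1 string is 10 semitones below the open A2, so the same pitch on the B1 string lies at fret 9 + 10 = 19.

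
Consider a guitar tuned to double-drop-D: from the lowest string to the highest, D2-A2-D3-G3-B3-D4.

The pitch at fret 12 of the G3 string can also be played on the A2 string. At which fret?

22

G3 at fret 12 is G3 + 12 semitones = G4.
The open A2 string is 10 semitones below the open G3, so the same pitch on the A2 string lies at fret 12 + 10 = 22.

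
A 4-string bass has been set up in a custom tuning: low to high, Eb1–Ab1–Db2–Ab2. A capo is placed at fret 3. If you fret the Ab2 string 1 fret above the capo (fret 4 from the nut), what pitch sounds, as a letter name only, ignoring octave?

C

The capo raises the open Ab2 by 3 semitones to B2; fretting 1 more gives Ab2 + 3 + 1 = Ab2 + 4 semitones, landing on C.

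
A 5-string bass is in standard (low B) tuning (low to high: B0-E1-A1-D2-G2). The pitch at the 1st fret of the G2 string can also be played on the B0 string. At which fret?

21

Fret 1 on G2 is MIDI 43 + 1 = 44 (G#2). On the B0 string (open MIDI 23), that pitch is 44 − 23 = fret 21.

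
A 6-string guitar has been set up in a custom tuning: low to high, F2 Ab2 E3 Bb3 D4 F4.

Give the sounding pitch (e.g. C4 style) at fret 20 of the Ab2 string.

Each fret is one semitone, so Ab2 + 20 = E4.

E4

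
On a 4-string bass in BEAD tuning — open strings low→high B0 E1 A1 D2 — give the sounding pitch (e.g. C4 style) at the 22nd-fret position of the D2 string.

D2 is MIDI 38. Adding 22 gives 60, which is C4.

C4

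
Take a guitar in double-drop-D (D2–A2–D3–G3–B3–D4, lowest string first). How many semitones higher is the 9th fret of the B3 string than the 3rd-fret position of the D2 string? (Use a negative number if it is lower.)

27 semitones

B3 at fret 9 → G#4 (MIDI 68); D2 at fret 3 → F2 (MIDI 41).
68 − 41 = 27, so the two pitches are 27 semitones apart.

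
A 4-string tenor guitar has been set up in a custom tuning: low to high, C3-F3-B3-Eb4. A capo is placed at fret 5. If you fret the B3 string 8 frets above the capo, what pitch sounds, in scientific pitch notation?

C5

The capo raises the open B3 by 5 semitones to E4; fretting 8 more gives B3 + 5 + 8 = B3 + 13 semitones = C5.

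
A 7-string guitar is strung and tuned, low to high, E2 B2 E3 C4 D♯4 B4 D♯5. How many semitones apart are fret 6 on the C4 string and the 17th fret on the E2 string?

9 semitones

C4 at fret 6 → F♯4 (MIDI 66); E2 at fret 17 → A3 (MIDI 57).
66 − 57 = 9, so the two pitches are 9 semitones apart, with F♯4 the higher.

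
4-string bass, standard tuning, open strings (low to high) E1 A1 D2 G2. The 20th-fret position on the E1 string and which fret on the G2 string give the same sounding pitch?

5

Fret 20 on E1 is MIDI 28 + 20 = 48 (C3). On the G2 string (open MIDI 43), that pitch is 48 − 43 = fret 5.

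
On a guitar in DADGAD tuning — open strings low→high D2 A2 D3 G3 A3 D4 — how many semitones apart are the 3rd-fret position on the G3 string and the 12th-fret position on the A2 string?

1 semitone

G3 at fret 3 → A♯3 (MIDI 58); A2 at fret 12 → A3 (MIDI 57).
58 − 57 = 1, so the two pitches are 1 semitone apart, with A♯3 the higher.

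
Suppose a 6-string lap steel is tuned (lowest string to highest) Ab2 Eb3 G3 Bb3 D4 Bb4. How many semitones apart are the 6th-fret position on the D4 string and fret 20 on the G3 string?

D4 at fret 6 → Ab4 (MIDI 68); G3 at fret 20 → Eb5 (MIDI 75).
68 − 75 = -7, so the two pitches are 7 semitones apart, with Eb5 the higher.

7 semitones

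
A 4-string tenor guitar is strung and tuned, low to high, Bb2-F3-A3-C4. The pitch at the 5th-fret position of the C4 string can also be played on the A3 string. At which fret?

Fret 5 on C4 is MIDI 60 + 5 = 65 (F4). On the A3 string (open MIDI 57), that pitch is 65 − 57 = fret 8.

8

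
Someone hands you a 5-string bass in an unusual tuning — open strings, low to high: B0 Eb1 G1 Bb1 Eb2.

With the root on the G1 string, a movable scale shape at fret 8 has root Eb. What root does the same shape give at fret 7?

D

Moving from fret 8 to fret 7 shifts the root by -1 semitone.
Eb down 1 semitone is D.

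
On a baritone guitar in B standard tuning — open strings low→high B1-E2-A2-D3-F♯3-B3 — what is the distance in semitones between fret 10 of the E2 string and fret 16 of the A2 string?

11 semitones

E2 at fret 10 → D3 (MIDI 50); A2 at fret 16 → C♯4 (MIDI 61).
50 − 61 = -11, so the two pitches are 11 semitones apart, with C♯4 the higher.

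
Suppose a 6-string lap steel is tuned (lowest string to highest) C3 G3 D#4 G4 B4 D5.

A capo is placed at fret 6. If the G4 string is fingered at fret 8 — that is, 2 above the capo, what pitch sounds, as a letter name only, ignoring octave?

D#

The capo raises the open G4 by 6 semitones to C#5; fretting 2 more gives G4 + 6 + 2 = G4 + 8 semitones, landing on D#.
(Also written Eb.)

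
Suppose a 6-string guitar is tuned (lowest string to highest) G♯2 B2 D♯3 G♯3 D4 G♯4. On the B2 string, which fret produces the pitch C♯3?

2

C♯3 is 2 semitones above the open B2 (B–C–C#), so it sits at fret 2.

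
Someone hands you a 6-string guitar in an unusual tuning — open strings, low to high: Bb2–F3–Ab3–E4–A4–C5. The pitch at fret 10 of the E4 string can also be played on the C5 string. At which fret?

E4 at fret 10 is E4 + 10 semitones = D5.
The open C5 string is 8 semitones above the open E4, so the same pitch on the C5 string lies at fret 10 − 8 = 2.

2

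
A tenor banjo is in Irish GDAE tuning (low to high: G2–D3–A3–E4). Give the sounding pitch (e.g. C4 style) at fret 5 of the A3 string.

A3 is MIDI 57. Adding 5 gives 62, which is D4.

D4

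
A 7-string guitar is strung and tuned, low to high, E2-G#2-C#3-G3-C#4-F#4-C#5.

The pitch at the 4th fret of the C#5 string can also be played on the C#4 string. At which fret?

16

Fret 4 on C#5 is MIDI 73 + 4 = 77 (F5). On the C#4 string (open MIDI 61), that pitch is 77 − 61 = fret 16.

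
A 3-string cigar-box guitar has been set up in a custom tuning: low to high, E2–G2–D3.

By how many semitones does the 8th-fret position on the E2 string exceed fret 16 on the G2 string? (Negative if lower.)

-11 semitones

E2 at fret 8 → C3 (MIDI 48); G2 at fret 16 → B3 (MIDI 59).
48 − 59 = -11, so the two pitches are 11 semitones apart.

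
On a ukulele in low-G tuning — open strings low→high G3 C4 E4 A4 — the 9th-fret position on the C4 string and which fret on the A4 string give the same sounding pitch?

0

C4 at fret 9 is C4 + 9 semitones = A4.
The open A4 string is 9 semitones above the open C4, so the same pitch on the A4 string lies at fret 9 − 9 = 0.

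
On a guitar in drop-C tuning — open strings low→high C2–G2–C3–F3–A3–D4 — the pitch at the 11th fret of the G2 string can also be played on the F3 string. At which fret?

1

G2 at fret 11 is G2 + 11 semitones = F#3.
The open F3 string is 10 semitones above the open G2, so the same pitch on the F3 string lies at fret 11 − 10 = 1.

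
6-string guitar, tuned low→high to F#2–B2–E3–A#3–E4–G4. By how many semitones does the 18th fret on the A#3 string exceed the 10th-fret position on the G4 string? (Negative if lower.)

-1 semitone

A#3 at fret 18 → E5 (MIDI 76); G4 at fret 10 → F5 (MIDI 77).
76 − 77 = -1, so the two pitches are 1 semitone apart.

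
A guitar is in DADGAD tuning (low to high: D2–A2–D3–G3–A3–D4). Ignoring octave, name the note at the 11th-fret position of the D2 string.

C#

Each fret is one semitone, so D2 + 11 = C#.
(Equivalently spelled Db.)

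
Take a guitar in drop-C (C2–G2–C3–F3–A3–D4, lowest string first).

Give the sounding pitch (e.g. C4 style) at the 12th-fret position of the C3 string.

C4

The open C3 string plus 12 semitones: C–C#–D–D#–…–A#–B–C.
The walk passes from B into C once, so the octave number goes from 3 to 4.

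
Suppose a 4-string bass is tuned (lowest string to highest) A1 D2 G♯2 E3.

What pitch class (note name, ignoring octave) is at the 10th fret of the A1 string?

The open A1 string plus 10 semitones: A–A#–B–C–…–F–F#–G.

G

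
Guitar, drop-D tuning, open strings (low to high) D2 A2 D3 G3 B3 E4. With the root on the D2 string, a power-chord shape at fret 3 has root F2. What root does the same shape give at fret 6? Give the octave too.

Moving from fret 3 to fret 6 shifts the root by 3 semitones.
F2 up 3 semitones is G♯2.

G♯2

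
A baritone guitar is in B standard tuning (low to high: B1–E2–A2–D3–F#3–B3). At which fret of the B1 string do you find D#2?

D#2 is 4 semitones above the open B1 (B–C–C#–D–D#), so it sits at fret 4.

4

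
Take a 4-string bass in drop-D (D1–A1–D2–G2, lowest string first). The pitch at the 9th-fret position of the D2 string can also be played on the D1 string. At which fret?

21

Fret 9 on D2 is MIDI 38 + 9 = 47 (B2). On the D1 string (open MIDI 26), that pitch is 47 − 26 = fret 21.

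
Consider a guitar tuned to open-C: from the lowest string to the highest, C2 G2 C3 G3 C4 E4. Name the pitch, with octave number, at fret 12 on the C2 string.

The open C2 string plus 12 semitones: C–C#–D–D#–…–A#–B–C.
The walk passes from B into C once, so the octave number goes from 2 to 3.

C3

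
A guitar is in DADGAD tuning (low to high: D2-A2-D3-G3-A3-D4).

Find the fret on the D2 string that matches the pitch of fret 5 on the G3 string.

Fret 5 on G3 is MIDI 55 + 5 = 60 (C4). On the D2 string (open MIDI 38), that pitch is 60 − 38 = fret 22.

22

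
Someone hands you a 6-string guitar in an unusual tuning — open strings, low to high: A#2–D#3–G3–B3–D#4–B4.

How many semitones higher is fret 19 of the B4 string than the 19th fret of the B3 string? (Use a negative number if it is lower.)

12 semitones

B4 at fret 19 → F#6 (MIDI 90); B3 at fret 19 → F#5 (MIDI 78).
90 − 78 = 12, so the two pitches are 12 semitones apart.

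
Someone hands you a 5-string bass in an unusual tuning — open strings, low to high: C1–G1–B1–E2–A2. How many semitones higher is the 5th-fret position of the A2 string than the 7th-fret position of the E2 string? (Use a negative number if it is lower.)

3 semitones

A2 at fret 5 → D3 (MIDI 50); E2 at fret 7 → B2 (MIDI 47).
50 − 47 = 3, so the two pitches are 3 semitones apart.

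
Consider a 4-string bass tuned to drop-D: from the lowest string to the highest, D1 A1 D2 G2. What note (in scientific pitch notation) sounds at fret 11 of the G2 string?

The open G2 string plus 11 semitones: G–G#–A–A#–…–E–F–F#.
The walk passes from B into C once, so the octave number goes from 2 to 3.
(Equivalently spelled G♭3.)

F♯3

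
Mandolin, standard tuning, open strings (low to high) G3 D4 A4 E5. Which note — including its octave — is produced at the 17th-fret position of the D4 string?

G5

Each fret is one semitone, so D4 + 17 = G5.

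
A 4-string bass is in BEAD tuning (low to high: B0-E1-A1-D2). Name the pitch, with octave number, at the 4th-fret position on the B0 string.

D♯1

B0 is MIDI 23. Adding 4 gives 27, which is D♯1.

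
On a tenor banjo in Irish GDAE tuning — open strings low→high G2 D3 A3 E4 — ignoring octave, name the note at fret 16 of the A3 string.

C#

A3 is MIDI 57. Adding 16 gives 73; 73 mod 12 = 1, i.e. C#.
(Equivalently spelled Db.)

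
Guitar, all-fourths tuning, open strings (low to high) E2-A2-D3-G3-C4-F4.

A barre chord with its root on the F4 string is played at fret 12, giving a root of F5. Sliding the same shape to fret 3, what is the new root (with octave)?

Moving from fret 12 to fret 3 shifts the root by -9 semitones.
F5 down 9 semitones is G#4.

G#4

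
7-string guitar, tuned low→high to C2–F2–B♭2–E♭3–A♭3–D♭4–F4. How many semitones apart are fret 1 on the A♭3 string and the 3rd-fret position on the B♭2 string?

8 semitones

A♭3 at fret 1 → A3 (MIDI 57); B♭2 at fret 3 → D♭3 (MIDI 49).
57 − 49 = 8, so the two pitches are 8 semitones apart, with A3 the higher.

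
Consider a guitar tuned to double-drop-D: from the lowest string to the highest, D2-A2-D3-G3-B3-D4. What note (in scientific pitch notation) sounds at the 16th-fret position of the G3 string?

G3 is MIDI 55. Adding 16 gives 71, which is B4.

B4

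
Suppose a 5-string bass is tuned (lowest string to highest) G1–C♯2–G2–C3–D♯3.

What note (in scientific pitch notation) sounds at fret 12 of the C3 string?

C4

C3 is MIDI 48. Adding 12 gives 60, which is C4.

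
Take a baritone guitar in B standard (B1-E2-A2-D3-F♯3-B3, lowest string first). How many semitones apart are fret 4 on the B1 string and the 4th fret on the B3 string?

B1 at fret 4 → D♯2 (MIDI 39); B3 at fret 4 → D♯4 (MIDI 63).
39 − 63 = -24, so the two pitches are 24 semitones apart, with D♯4 the higher.

24 semitones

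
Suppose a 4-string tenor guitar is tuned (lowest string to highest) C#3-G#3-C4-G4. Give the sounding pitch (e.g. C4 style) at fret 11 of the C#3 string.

C4

Each fret is one semitone, so C#3 + 11 = C4.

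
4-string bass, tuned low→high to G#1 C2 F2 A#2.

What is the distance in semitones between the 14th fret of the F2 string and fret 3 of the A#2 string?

6 semitones

F2 at fret 14 → G3 (MIDI 55); A#2 at fret 3 → C#3 (MIDI 49).
55 − 49 = 6, so the two pitches are 6 semitones apart, with G3 the higher.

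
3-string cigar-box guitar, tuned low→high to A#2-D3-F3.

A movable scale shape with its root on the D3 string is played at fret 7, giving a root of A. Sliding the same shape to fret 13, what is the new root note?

Moving from fret 7 to fret 13 shifts the root by 6 semitones.
A up 6 semitones is D#.

D#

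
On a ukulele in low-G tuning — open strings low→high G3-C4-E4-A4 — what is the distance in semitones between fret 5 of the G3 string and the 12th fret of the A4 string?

21 semitones

G3 at fret 5 → C4 (MIDI 60); A4 at fret 12 → A5 (MIDI 81).
60 − 81 = -21, so the two pitches are 21 semitones apart, with A5 the higher.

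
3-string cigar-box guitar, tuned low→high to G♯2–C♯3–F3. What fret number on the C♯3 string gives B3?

B3 is 10 semitones above the open C♯3 (C#–D–D#–E–…–A–A#–B), so it sits at fret 10.

10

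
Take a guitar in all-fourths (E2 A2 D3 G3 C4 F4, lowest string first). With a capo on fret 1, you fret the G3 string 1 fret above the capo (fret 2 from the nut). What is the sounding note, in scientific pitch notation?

The capo raises the open G3 by 1 semitone to G#3; fretting 1 more gives G3 + 1 + 1 = G3 + 2 semitones = A3.

A3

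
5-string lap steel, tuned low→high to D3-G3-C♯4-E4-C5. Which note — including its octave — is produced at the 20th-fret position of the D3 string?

D3 is MIDI 50. Adding 20 gives 70, which is A♯4.
(Equivalently spelled B♭4.)

A♯4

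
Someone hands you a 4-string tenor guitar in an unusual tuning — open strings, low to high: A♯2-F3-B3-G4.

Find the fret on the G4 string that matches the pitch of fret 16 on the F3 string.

2

Fret 16 on F3 is MIDI 53 + 16 = 69 (A4). On the G4 string (open MIDI 67), that pitch is 69 − 67 = fret 2.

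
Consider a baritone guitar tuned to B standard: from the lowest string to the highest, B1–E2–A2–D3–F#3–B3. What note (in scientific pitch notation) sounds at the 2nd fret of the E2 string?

F#2

The open E2 string plus 2 semitones: E–F–F#.
No B→C boundary is crossed, so the octave stays at 2.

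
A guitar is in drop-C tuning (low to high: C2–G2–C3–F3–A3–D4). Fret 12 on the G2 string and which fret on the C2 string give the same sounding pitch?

Fret 12 on G2 is MIDI 43 + 12 = 55 (G3). On the C2 string (open MIDI 36), that pitch is 55 − 36 = fret 19.

19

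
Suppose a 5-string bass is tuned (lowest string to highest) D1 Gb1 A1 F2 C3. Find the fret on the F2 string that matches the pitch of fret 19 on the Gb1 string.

Fret 19 on Gb1 is MIDI 30 + 19 = 49 (Db3). On the F2 string (open MIDI 41), that pitch is 49 − 41 = fret 8.

8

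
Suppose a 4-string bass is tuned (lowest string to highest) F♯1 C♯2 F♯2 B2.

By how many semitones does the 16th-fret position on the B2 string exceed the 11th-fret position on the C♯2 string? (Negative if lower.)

15 semitones

B2 at fret 16 → D♯4 (MIDI 63); C♯2 at fret 11 → C3 (MIDI 48).
63 − 48 = 15, so the two pitches are 15 semitones apart.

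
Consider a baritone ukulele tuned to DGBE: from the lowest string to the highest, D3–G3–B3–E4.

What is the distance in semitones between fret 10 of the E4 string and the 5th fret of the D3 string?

19 semitones

E4 at fret 10 → D5 (MIDI 74); D3 at fret 5 → G3 (MIDI 55).
74 − 55 = 19, so the two pitches are 19 semitones apart, with D5 the higher.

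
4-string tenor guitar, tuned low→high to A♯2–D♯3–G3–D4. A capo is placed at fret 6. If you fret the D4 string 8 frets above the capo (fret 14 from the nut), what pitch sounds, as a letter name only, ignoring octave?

E

The capo raises the open D4 by 6 semitones to G♯4; fretting 8 more gives D4 + 6 + 8 = D4 + 14 semitones, landing on E.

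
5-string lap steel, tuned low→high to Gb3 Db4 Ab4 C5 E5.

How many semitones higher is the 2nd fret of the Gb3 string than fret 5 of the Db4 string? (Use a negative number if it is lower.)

Gb3 at fret 2 → Ab3 (MIDI 56); Db4 at fret 5 → Gb4 (MIDI 66).
56 − 66 = -10, so the two pitches are 10 semitones apart.

-10 semitones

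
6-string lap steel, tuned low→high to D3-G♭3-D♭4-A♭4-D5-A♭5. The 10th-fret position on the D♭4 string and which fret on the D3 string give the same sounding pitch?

D♭4 at fret 10 is D♭4 + 10 semitones = B4.
The open D3 string is 11 semitones below the open D♭4, so the same pitch on the D3 string lies at fret 10 + 11 = 21.

21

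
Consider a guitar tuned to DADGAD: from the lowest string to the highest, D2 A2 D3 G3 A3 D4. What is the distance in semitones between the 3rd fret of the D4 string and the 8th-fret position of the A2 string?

12 semitones

D4 at fret 3 → F4 (MIDI 65); A2 at fret 8 → F3 (MIDI 53).
65 − 53 = 12, so the two pitches are 12 semitones apart, with F4 the higher.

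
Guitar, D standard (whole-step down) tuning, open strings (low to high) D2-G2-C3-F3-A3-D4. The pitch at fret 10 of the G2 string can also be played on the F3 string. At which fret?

0

Fret 10 on G2 is MIDI 43 + 10 = 53 (F3). On the F3 string (open MIDI 53), that pitch is 53 − 53 = fret 0.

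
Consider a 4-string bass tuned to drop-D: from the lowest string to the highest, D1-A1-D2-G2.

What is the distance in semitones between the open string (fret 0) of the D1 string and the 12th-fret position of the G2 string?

D1 at fret 0 → D1 (MIDI 26); G2 at fret 12 → G3 (MIDI 55).
26 − 55 = -29, so the two pitches are 29 semitones apart, with G3 the higher.

29 semitones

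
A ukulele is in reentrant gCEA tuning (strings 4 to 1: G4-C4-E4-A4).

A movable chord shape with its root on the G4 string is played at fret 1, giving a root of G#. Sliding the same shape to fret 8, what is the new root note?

Moving from fret 1 to fret 8 shifts the root by 7 semitones.
G# up 7 semitones is D#.

D#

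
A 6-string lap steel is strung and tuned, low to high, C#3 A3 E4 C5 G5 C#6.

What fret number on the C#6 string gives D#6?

2

D#6 is 2 semitones above the open C#6 (C#–D–D#), so it sits at fret 2.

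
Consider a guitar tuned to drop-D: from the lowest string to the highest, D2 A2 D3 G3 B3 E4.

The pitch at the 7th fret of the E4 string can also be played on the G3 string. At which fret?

Fret 7 on E4 is MIDI 64 + 7 = 71 (B4). On the G3 string (open MIDI 55), that pitch is 71 − 55 = fret 16.

16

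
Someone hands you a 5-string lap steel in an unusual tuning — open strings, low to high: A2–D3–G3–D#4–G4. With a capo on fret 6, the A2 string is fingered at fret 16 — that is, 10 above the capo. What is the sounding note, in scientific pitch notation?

C#4

The capo raises the open A2 by 6 semitones to D#3; fretting 10 more gives A2 + 6 + 10 = A2 + 16 semitones = C#4.
(Also written Db.)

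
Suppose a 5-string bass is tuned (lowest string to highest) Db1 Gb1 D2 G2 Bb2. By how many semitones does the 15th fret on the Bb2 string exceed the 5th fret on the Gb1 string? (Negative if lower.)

26 semitones

Bb2 at fret 15 → Db4 (MIDI 61); Gb1 at fret 5 → B1 (MIDI 35).
61 − 35 = 26, so the two pitches are 26 semitones apart.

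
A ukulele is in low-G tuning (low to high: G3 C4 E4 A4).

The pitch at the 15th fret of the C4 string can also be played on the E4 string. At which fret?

C4 at fret 15 is C4 + 15 semitones = D♯5.
The open E4 string is 4 semitones above the open C4, so the same pitch on the E4 string lies at fret 15 − 4 = 11.

11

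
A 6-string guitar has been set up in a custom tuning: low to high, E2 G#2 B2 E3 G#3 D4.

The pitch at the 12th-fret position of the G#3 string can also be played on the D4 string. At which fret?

6

Fret 12 on G#3 is MIDI 56 + 12 = 68 (G#4). On the D4 string (open MIDI 62), that pitch is 68 − 62 = fret 6.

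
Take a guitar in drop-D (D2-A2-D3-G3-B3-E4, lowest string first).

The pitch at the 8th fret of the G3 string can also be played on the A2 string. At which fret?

18

Fret 8 on G3 is MIDI 55 + 8 = 63 (D#4). On the A2 string (open MIDI 45), that pitch is 63 − 45 = fret 18.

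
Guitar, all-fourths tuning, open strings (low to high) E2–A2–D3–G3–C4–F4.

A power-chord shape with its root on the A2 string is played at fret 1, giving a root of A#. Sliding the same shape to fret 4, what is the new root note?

Moving from fret 1 to fret 4 shifts the root by 3 semitones.
A# up 3 semitones is C#.

C#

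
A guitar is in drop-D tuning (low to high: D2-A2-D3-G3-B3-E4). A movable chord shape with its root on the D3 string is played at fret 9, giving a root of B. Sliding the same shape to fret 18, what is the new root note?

Moving from fret 9 to fret 18 shifts the root by 9 semitones.
B up 9 semitones is G#.

G#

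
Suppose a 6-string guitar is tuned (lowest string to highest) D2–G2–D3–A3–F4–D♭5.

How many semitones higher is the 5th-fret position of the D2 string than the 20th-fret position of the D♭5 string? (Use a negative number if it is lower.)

D2 at fret 5 → G2 (MIDI 43); D♭5 at fret 20 → A6 (MIDI 93).
43 − 93 = -50, so the two pitches are 50 semitones apart.

-50 semitones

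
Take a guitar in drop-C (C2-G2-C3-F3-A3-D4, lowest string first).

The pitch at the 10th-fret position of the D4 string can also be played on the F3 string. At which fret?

19

D4 at fret 10 is D4 + 10 semitones = C5.
The open F3 string is 9 semitones below the open D4, so the same pitch on the F3 string lies at fret 10 + 9 = 19.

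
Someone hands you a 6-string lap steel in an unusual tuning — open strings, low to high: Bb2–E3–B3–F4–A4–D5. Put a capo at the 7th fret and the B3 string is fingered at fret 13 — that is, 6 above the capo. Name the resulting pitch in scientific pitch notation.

C5

The capo raises the open B3 by 7 semitones to Gb4; fretting 6 more gives B3 + 7 + 6 = B3 + 13 semitones = C5.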